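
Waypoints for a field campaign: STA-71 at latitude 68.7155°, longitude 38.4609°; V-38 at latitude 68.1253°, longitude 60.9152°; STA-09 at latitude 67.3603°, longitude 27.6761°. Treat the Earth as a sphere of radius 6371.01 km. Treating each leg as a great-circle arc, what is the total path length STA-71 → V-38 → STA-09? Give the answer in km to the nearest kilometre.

2301 km

STA-71→V-38: c = 0.143698 rad, d = 915.50 km
V-38→STA-09: c = 0.217471 rad, d = 1385.51 km
Total = 915.50 + 1385.51 = 2301.01 km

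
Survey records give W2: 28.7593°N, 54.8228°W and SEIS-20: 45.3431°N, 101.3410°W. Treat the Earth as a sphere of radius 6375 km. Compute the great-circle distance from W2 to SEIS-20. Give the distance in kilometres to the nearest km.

4449 km

Δφ = 16.5838°,  Δλ = -46.5182°
a = sin²(Δφ/2) + cos φ₁ cos φ₂ sin²(Δλ/2) = 0.116881
c = 2·arcsin(√a) = 0.697831 rad = 39.9828°
d = R·c = 6375 × 0.697831 = 4448.7 km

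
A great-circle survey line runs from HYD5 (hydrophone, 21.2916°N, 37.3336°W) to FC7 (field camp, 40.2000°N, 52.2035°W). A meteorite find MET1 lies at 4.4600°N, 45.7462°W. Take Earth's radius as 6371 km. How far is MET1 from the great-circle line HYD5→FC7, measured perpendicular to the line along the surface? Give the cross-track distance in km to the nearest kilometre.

δ₁₃ = central angle HYD5→MET1 = 0.326518 rad  (haversine)
θ₁₃ = bearing HYD5→MET1 = 207.048°,  θ₁₂ = bearing HYD5→FC7 = 329.544°
dₓₜ = R·arcsin(sin δ₁₃ · sin(θ₁₃ − θ₁₂)) = 6371·arcsin(0.32075·sin(-122.496°)) = -1745.283 km
|dₓₜ| = 1745.283 km

1745 km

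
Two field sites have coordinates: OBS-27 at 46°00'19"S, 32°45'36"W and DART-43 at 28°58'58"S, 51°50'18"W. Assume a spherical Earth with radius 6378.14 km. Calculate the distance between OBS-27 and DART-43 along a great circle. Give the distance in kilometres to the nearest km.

2522 km

OBS-27: φ = -46.00528°, λ = -32.76000°
DART-43: φ = -28.98278°, λ = -51.83833°
Δφ = 17.0225°,  Δλ = -19.0783°
a = sin²(Δφ/2) + cos φ₁ cos φ₂ sin²(Δλ/2) = 0.038592
c = 2·arcsin(√a) = 0.395470 rad = 22.6587°
d = R·c = 6378.14 × 0.395470 = 2522.4 km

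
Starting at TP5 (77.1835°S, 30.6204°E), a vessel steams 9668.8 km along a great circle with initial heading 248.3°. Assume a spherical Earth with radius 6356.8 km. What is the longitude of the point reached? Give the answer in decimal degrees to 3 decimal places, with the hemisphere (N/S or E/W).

79.993°W

δ = d/R = 9668.8/6356.8 = 1.521017 rad
φ₂ = arcsin(sin φ₁ cos δ + cos φ₁ sin δ cos θ)
   = arcsin(-0.97509·0.04976 + 0.22183·0.99876·-0.36975) = -7.49492°
λ₂ = λ₁ + atan2(sin θ sin δ cos φ₁, cos δ − sin φ₁ sin φ₂) = -79.99284°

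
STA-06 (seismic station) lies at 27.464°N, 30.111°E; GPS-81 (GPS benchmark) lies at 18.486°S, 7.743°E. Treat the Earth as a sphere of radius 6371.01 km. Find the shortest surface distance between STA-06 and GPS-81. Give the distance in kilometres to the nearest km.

Δφ = -45.9500°,  Δλ = -22.3680°
a = sin²(Δφ/2) + cos φ₁ cos φ₂ sin²(Δλ/2) = 0.184015
c = 2·arcsin(√a) = 0.886705 rad = 50.8045°
d = R·c = 6371.01 × 0.886705 = 5649.2 km

5649 km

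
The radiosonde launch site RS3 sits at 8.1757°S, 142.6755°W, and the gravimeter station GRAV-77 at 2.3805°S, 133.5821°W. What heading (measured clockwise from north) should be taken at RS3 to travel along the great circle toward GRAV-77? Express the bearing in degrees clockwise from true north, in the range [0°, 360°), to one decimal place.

57.9°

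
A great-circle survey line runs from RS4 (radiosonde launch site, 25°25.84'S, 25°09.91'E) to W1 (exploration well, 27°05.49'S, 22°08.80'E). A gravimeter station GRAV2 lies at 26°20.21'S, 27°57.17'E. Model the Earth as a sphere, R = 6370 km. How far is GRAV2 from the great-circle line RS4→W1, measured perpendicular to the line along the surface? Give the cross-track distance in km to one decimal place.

RS4: φ = -25.43067°, λ = +25.16517°
W1: φ = -27.09150°, λ = +22.14667°
GRAV2: φ = -26.33683°, λ = +27.95283°
δ₁₃ = central angle RS4→GRAV2 = 0.046541 rad  (haversine)
θ₁₃ = bearing RS4→GRAV2 = 110.470°,  θ₁₂ = bearing RS4→W1 = 237.808°
dₓₜ = R·arcsin(sin δ₁₃ · sin(θ₁₃ − θ₁₂)) = 6370·arcsin(0.04652·sin(-127.338°)) = -235.681 km
|dₓₜ| = 235.681 km

235.7 km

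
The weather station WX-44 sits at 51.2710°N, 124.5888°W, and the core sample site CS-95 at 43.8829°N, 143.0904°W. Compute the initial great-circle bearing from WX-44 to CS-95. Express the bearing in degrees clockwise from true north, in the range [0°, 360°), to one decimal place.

246.5°

Δλ = -18.5016°
y = sin Δλ · cos φ₂ = -0.228719
x = cos φ₁ sin φ₂ − sin φ₁ cos φ₂ cos Δλ = -0.099528
θ = atan2(y, x) = -113.5166° → 246.4834° (mod 360°)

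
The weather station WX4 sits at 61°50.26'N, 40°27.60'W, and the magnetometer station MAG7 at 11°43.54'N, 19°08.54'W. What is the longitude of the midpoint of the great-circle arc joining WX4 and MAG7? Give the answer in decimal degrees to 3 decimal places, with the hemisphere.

26.038°W

WX4: φ = +61.83767°, λ = -40.46000°
MAG7: φ = +11.72567°, λ = -19.14233°
Bx = cos φ₂ cos Δλ = 0.912139,  By = cos φ₂ sin Δλ = 0.355952
φₘ = atan2(sin φ₁ + sin φ₂, √((cos φ₁ + Bx)² + By²)) = 37.20147°
λₘ = λ₁ + atan2(By, cos φ₁ + Bx) = -26.03775°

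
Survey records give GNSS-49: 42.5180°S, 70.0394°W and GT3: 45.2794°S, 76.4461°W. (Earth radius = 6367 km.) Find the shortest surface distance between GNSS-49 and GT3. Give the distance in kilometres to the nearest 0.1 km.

597.5 km

Δφ = -2.7614°,  Δλ = -6.4067°
a = sin²(Δφ/2) + cos φ₁ cos φ₂ sin²(Δλ/2) = 0.002200
c = 2·arcsin(√a) = 0.093844 rad = 5.3769°
d = R·c = 6367 × 0.093844 = 597.5 km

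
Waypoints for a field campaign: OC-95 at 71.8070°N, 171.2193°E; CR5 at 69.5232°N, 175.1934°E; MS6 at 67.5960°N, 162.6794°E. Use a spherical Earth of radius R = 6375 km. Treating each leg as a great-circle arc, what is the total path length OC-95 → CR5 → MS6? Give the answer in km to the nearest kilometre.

844 km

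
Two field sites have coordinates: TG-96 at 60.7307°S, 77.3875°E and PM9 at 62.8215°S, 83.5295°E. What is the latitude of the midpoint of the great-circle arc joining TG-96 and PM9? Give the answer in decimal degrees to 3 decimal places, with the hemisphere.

Bx = cos φ₂ cos Δλ = 0.454142,  By = cos φ₂ sin Δλ = 0.048871
φₘ = atan2(sin φ₁ + sin φ₂, √((cos φ₁ + Bx)² + By²)) = -61.81036°
λₘ = λ₁ + atan2(By, cos φ₁ + Bx) = 80.35399°

61.810°S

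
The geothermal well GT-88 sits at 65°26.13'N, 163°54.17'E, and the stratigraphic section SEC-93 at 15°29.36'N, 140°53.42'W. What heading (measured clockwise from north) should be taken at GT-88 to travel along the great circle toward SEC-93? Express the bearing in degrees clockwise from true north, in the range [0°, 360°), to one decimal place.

GT-88: φ = +65.43550°, λ = +163.90283°
SEC-93: φ = +15.48933°, λ = -140.89033°
Δλ = 55.2068°
y = sin Δλ · cos φ₂ = 0.791391
x = cos φ₁ sin φ₂ − sin φ₁ cos φ₂ cos Δλ = -0.389101
θ = atan2(y, x) = 116.1819° → 116.1819° (mod 360°)

116.2°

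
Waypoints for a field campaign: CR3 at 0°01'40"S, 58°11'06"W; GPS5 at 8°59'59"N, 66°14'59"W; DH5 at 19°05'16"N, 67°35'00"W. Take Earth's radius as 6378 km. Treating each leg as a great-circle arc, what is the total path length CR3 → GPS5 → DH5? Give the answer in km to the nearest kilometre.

2477 km

CR3: φ = -0.02778°, λ = -58.18500°
GPS5: φ = +8.99972°, λ = -66.24972°
DH5: φ = +19.08778°, λ = -67.58333°
CR3→GPS5: c = 0.210889 rad, d = 1345.05 km
GPS5→DH5: c = 0.177507 rad, d = 1132.14 km
Total = 1345.05 + 1132.14 = 2477.19 km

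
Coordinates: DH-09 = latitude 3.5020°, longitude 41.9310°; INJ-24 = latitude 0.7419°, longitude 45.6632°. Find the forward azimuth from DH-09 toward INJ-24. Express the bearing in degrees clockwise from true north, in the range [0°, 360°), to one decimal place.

126.4°

Δλ = 3.7322°
y = sin Δλ · cos φ₂ = 0.065088
x = cos φ₁ sin φ₂ − sin φ₁ cos φ₂ cos Δλ = -0.048025
θ = atan2(y, x) = 126.4216° → 126.4216° (mod 360°)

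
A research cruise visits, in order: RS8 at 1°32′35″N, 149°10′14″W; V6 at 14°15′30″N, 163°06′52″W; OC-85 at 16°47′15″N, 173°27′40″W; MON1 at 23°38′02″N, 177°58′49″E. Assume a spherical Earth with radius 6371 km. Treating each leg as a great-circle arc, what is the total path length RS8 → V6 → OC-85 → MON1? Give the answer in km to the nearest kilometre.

RS8: φ = +1.54306°, λ = -149.17056°
V6: φ = +14.25833°, λ = -163.11444°
OC-85: φ = +16.78750°, λ = -173.46111°
MON1: φ = +23.63389°, λ = +177.98028°
RS8→V6: c = 0.327262 rad, d = 2084.98 km
V6→OC-85: c = 0.179475 rad, d = 1143.44 km
OC-85→MON1: c = 0.184095 rad, d = 1172.87 km
Total = 2084.98 + 1143.44 + 1172.87 = 4401.29 km

4401 km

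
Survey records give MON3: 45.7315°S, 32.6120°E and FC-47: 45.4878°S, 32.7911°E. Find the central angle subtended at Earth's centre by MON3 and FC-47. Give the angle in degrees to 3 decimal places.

Δφ = 0.2437°,  Δλ = 0.1791°
a = sin²(Δφ/2) + cos φ₁ cos φ₂ sin²(Δλ/2) = 0.000006
c = 2·arcsin(√a) = 0.004783 rad = 0.2740°

0.274°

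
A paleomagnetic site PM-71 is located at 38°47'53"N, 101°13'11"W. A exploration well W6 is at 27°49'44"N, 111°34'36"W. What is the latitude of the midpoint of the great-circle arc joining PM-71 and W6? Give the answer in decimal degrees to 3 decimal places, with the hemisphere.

PM-71: φ = +38.79806°, λ = -101.21972°
W6: φ = +27.82889°, λ = -111.57667°
Bx = cos φ₂ cos Δλ = 0.869937,  By = cos φ₂ sin Δλ = -0.158988
φₘ = atan2(sin φ₁ + sin φ₂, √((cos φ₁ + Bx)² + By²)) = 33.42068°
λₘ = λ₁ + atan2(By, cos φ₁ + Bx) = -106.72587°

33.421°N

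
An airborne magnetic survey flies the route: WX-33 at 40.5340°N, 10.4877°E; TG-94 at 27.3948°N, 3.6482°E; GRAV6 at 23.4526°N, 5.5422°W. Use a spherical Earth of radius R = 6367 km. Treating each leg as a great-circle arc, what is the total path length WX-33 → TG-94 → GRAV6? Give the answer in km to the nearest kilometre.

WX-33→TG-94: c = 0.249570 rad, d = 1589.01 km
TG-94→GRAV6: c = 0.160309 rad, d = 1020.68 km
Total = 1589.01 + 1020.68 = 2609.70 km

2610 km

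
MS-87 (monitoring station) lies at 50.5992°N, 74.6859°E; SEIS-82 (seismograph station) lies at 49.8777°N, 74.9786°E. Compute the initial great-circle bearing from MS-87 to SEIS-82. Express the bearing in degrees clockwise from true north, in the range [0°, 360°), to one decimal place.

165.3°

Δλ = 0.2927°
y = sin Δλ · cos φ₂ = 0.003292
x = cos φ₁ sin φ₂ − sin φ₁ cos φ₂ cos Δλ = -0.012586
θ = atan2(y, x) = 165.3415° → 165.3415° (mod 360°)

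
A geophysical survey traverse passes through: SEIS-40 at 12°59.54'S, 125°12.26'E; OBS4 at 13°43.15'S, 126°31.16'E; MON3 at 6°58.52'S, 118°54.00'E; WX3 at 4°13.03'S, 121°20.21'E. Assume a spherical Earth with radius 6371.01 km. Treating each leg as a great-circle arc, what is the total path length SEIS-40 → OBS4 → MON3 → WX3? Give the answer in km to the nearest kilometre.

SEIS-40: φ = -12.99233°, λ = +125.20433°
OBS4: φ = -13.71917°, λ = +126.51933°
MON3: φ = -6.97533°, λ = +118.90000°
WX3: φ = -4.21717°, λ = +121.33683°
SEIS-40→OBS4: c = 0.025682 rad, d = 163.62 km
OBS4→MON3: c = 0.175912 rad, d = 1120.74 km
MON3→WX3: c = 0.064099 rad, d = 408.38 km
Total = 163.62 + 1120.74 + 408.38 = 1692.73 km

1693 km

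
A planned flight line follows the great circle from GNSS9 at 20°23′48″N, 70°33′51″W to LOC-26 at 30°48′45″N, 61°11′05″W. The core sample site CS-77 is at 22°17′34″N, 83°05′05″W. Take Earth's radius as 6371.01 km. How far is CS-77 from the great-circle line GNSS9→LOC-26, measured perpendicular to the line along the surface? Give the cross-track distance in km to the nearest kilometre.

1182 km

GNSS9: φ = +20.39667°, λ = -70.56417°
LOC-26: φ = +30.81250°, λ = -61.18472°
CS-77: φ = +22.29278°, λ = -83.08472°
δ₁₃ = central angle GNSS9→CS-77 = 0.206142 rad  (haversine)
θ₁₃ = bearing GNSS9→CS-77 = 281.485°,  θ₁₂ = bearing GNSS9→LOC-26 = 37.142°
dₓₜ = R·arcsin(sin δ₁₃ · sin(θ₁₃ − θ₁₂)) = 6371.01·arcsin(0.20469·sin(244.344°)) = -1182.256 km
|dₓₜ| = 1182.256 km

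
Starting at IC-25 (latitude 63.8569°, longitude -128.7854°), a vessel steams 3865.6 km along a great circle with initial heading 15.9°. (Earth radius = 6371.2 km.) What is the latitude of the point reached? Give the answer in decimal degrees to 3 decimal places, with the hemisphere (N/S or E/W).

δ = d/R = 3865.6/6371.2 = 0.606730 rad
φ₂ = arcsin(sin φ₁ cos δ + cos φ₁ sin δ cos θ)
   = arcsin(0.89770·0.82152 + 0.44061·0.57018·0.96174) = 78.26320°
λ₂ = λ₁ + atan2(sin θ sin δ cos φ₁, cos δ − sin φ₁ sin φ₂) = 1.04715°

78.263°N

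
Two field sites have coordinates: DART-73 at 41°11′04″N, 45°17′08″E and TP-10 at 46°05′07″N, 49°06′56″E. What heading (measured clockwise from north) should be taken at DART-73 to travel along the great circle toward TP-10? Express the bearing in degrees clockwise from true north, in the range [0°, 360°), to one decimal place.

DART-73: φ = +41.18444°, λ = +45.28556°
TP-10: φ = +46.08528°, λ = +49.11556°
Δλ = 3.8300°
y = sin Δλ · cos φ₂ = 0.046329
x = cos φ₁ sin φ₂ − sin φ₁ cos φ₂ cos Δλ = 0.086451
θ = atan2(y, x) = 28.1867° → 28.1867° (mod 360°)

28.2°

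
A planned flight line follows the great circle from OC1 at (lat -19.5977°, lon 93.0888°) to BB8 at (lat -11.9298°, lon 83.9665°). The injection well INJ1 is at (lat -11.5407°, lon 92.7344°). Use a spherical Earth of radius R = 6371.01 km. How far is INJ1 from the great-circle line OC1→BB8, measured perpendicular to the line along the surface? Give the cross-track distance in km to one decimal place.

δ₁₃ = central angle OC1→INJ1 = 0.140747 rad  (haversine)
θ₁₃ = bearing OC1→INJ1 = 357.524°,  θ₁₂ = bearing OC1→BB8 = 309.809°
dₓₜ = R·arcsin(sin δ₁₃ · sin(θ₁₃ − θ₁₂)) = 6371.01·arcsin(0.14028·sin(47.715°)) = 662.392 km
|dₓₜ| = 662.392 km

662.4 km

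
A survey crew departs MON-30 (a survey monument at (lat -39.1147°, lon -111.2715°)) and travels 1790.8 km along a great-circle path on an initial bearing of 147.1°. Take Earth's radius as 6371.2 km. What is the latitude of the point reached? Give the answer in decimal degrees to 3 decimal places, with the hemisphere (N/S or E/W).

51.890°S

δ = d/R = 1790.8/6371.2 = 0.281077 rad
φ₂ = arcsin(sin φ₁ cos δ + cos φ₁ sin δ cos θ)
   = arcsin(-0.63087·0.96076 + 0.77588·0.27739·-0.83962) = -51.88963°
λ₂ = λ₁ + atan2(sin θ sin δ cos φ₁, cos δ − sin φ₁ sin φ₂) = -97.14108°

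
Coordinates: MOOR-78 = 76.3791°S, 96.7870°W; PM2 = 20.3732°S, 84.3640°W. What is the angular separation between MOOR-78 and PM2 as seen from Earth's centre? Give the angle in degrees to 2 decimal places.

Δφ = 56.0059°,  Δλ = 12.4230°
a = sin²(Δφ/2) + cos φ₁ cos φ₂ sin²(Δλ/2) = 0.223031
c = 2·arcsin(√a) = 0.983709 rad = 56.3624°

56.36°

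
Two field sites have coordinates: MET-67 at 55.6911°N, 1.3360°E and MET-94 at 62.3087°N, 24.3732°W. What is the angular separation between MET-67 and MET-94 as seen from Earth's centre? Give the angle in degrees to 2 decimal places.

14.67°

Δφ = 6.6176°,  Δλ = -25.7092°
a = sin²(Δφ/2) + cos φ₁ cos φ₂ sin²(Δλ/2) = 0.016296
c = 2·arcsin(√a) = 0.256011 rad = 14.6683°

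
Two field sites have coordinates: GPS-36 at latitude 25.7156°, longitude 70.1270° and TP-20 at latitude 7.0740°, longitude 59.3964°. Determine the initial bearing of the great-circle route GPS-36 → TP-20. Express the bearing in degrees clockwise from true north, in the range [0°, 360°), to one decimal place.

Δλ = -10.7306°
y = sin Δλ · cos φ₂ = -0.184774
x = cos φ₁ sin φ₂ − sin φ₁ cos φ₂ cos Δλ = -0.312118
θ = atan2(y, x) = -149.3744° → 210.6256° (mod 360°)

210.6°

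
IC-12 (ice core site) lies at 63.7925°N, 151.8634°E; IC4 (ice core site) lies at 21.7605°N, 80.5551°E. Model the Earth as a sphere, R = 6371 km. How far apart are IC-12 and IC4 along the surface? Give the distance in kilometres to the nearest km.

6933 km

Δφ = -42.0320°,  Δλ = -71.3083°
a = sin²(Δφ/2) + cos φ₁ cos φ₂ sin²(Δλ/2) = 0.267969
c = 2·arcsin(√a) = 1.088222 rad = 62.3505°
d = R·c = 6371 × 1.088222 = 6933.1 km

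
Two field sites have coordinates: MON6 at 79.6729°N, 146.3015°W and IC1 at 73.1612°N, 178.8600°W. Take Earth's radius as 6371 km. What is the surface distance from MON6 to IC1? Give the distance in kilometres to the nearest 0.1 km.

Δφ = -6.5117°,  Δλ = -32.5585°
a = sin²(Δφ/2) + cos φ₁ cos φ₂ sin²(Δλ/2) = 0.007306
c = 2·arcsin(√a) = 0.171162 rad = 9.8069°
d = R·c = 6371 × 0.171162 = 1090.5 km

1090.5 km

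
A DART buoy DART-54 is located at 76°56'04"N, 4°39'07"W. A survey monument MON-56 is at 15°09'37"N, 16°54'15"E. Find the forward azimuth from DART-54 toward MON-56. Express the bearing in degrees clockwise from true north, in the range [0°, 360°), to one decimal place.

156.5°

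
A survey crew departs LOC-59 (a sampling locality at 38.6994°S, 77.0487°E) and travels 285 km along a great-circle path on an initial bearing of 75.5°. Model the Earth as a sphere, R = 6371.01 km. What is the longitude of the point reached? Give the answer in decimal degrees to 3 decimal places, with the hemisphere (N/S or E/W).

δ = d/R = 285/6371.01 = 0.044734 rad
φ₂ = arcsin(sin φ₁ cos δ + cos φ₁ sin δ cos θ)
   = arcsin(-0.62523·0.99900 + 0.78044·0.04472·0.25038) = -38.01521°
λ₂ = λ₁ + atan2(sin θ sin δ cos φ₁, cos δ − sin φ₁ sin φ₂) = 80.19886°

80.199°E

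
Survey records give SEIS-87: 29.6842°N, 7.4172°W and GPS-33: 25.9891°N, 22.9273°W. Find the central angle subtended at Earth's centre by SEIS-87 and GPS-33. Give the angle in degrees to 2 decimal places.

Δφ = -3.6951°,  Δλ = -15.5101°
a = sin²(Δφ/2) + cos φ₁ cos φ₂ sin²(Δλ/2) = 0.015259
c = 2·arcsin(√a) = 0.247684 rad = 14.1913°

14.19°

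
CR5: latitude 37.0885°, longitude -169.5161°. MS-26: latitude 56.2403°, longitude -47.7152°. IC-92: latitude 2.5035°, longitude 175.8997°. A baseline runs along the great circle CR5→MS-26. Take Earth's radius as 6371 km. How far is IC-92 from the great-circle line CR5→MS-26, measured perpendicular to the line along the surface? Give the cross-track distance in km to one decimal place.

315.3 km

δ₁₃ = central angle CR5→IC-92 = 0.647480 rad  (haversine)
θ₁₃ = bearing CR5→IC-92 = 204.649°,  θ₁₂ = bearing CR5→MS-26 = 29.353°
dₓₜ = R·arcsin(sin δ₁₃ · sin(θ₁₃ − θ₁₂)) = 6371·arcsin(0.60318·sin(175.296°)) = 315.260 km
|dₓₜ| = 315.260 km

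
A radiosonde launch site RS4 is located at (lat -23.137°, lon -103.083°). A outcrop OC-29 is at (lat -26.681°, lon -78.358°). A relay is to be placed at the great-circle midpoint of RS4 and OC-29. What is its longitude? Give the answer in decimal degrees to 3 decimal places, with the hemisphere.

90.901°W

Bx = cos φ₂ cos Δλ = 0.811608,  By = cos φ₂ sin Δλ = 0.373727
φₘ = atan2(sin φ₁ + sin φ₂, √((cos φ₁ + Bx)² + By²)) = -25.42625°
λₘ = λ₁ + atan2(By, cos φ₁ + Bx) = -90.90091°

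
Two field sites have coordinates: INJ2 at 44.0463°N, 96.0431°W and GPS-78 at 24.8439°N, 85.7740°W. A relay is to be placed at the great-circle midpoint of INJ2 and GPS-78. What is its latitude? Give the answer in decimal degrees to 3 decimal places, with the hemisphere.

34.551°N

Bx = cos φ₂ cos Δλ = 0.892920,  By = cos φ₂ sin Δλ = 0.161774
φₘ = atan2(sin φ₁ + sin φ₂, √((cos φ₁ + Bx)² + By²)) = 34.55118°
λₘ = λ₁ + atan2(By, cos φ₁ + Bx) = -90.31126°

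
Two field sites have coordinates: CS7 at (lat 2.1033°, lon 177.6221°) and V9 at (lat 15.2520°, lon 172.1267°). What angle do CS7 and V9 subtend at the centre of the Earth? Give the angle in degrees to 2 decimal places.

Δφ = 13.1487°,  Δλ = -5.4954°
a = sin²(Δφ/2) + cos φ₁ cos φ₂ sin²(Δλ/2) = 0.015324
c = 2·arcsin(√a) = 0.248218 rad = 14.2219°

14.22°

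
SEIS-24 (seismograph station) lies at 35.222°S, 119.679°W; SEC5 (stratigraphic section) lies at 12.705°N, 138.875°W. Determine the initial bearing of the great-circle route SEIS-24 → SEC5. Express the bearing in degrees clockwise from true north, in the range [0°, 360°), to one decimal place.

Δλ = -19.1960°
y = sin Δλ · cos φ₂ = -0.320750
x = cos φ₁ sin φ₂ − sin φ₁ cos φ₂ cos Δλ = 0.711009
θ = atan2(y, x) = -24.2811° → 335.7189° (mod 360°)

335.7°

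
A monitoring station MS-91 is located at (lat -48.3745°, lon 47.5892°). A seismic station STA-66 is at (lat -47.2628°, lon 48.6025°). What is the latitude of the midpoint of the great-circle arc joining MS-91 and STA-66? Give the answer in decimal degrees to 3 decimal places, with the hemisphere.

47.820°S

Bx = cos φ₂ cos Δλ = 0.678531,  By = cos φ₂ sin Δλ = 0.012001
φₘ = atan2(sin φ₁ + sin φ₂, √((cos φ₁ + Bx)² + By²)) = -47.81976°
λₘ = λ₁ + atan2(By, cos φ₁ + Bx) = 48.10127°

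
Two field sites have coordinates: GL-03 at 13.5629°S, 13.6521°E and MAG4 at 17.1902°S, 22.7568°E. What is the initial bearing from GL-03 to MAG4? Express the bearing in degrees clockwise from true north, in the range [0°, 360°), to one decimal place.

113.6°

Δλ = 9.1047°
y = sin Δλ · cos φ₂ = 0.151170
x = cos φ₁ sin φ₂ − sin φ₁ cos φ₂ cos Δλ = -0.066089
θ = atan2(y, x) = 113.6140° → 113.6140° (mod 360°)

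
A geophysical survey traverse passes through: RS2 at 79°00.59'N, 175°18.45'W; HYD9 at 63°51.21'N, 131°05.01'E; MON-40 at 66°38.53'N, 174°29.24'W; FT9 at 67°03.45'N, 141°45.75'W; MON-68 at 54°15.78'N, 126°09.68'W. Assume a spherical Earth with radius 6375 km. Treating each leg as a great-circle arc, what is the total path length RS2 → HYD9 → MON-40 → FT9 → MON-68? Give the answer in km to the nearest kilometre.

7917 km

RS2: φ = +79.00983°, λ = -175.30750°
HYD9: φ = +63.85350°, λ = +131.08350°
MON-40: φ = +66.64217°, λ = -174.48733°
FT9: φ = +67.05750°, λ = -141.76250°
MON-68: φ = +54.26300°, λ = -126.16133°
RS2→HYD9: c = 0.373519 rad, d = 2381.19 km
HYD9→MON-40: c = 0.387822 rad, d = 2472.36 km
MON-40→FT9: c = 0.222071 rad, d = 1415.70 km
FT9→MON-68: c = 0.258469 rad, d = 1647.74 km
Total = 2381.19 + 2472.36 + 1415.70 + 1647.74 = 7916.99 km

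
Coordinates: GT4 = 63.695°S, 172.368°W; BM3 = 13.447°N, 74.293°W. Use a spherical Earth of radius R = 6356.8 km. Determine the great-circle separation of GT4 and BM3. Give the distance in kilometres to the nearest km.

11717 km

Δφ = 77.1420°,  Δλ = 98.0750°
a = sin²(Δφ/2) + cos φ₁ cos φ₂ sin²(Δλ/2) = 0.634504
c = 2·arcsin(√a) = 1.843159 rad = 105.6052°
d = R·c = 6356.8 × 1.843159 = 11716.6 km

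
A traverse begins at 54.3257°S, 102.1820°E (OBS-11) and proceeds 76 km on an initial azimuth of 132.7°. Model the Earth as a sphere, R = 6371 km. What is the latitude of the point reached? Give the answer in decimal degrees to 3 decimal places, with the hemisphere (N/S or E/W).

54.786°S

δ = d/R = 76/6371 = 0.011929 rad
φ₂ = arcsin(sin φ₁ cos δ + cos φ₁ sin δ cos θ)
   = arcsin(-0.81235·0.99993 + 0.58318·0.01193·-0.67816) = -54.78610°
λ₂ = λ₁ + atan2(sin θ sin δ cos φ₁, cos δ − sin φ₁ sin φ₂) = 103.05311°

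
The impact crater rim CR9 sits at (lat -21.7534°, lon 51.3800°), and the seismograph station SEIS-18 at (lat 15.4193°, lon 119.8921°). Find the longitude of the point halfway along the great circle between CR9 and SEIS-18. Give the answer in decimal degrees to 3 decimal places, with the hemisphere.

86.362°E

Bx = cos φ₂ cos Δλ = 0.353120,  By = cos φ₂ sin Δλ = 0.897003
φₘ = atan2(sin φ₁ + sin φ₂, √((cos φ₁ + Bx)² + By²)) = -3.82963°
λₘ = λ₁ + atan2(By, cos φ₁ + Bx) = 86.36204°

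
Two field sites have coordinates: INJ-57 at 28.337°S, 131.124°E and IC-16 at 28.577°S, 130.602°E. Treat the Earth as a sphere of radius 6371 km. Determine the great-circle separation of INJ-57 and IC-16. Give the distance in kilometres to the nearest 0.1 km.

Δφ = -0.2400°,  Δλ = -0.5220°
a = sin²(Δφ/2) + cos φ₁ cos φ₂ sin²(Δλ/2) = 0.000020
c = 2·arcsin(√a) = 0.009039 rad = 0.5179°
d = R·c = 6371 × 0.009039 = 57.6 km

57.6 km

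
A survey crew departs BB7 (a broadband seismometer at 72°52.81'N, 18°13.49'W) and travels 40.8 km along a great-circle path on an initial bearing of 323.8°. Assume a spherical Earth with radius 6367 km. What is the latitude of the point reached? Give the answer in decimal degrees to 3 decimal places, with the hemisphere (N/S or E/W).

73.175°N

BB7: φ = +72.88017°, λ = -18.22483°
δ = d/R = 40.8/6367 = 0.006408 rad
φ₂ = arcsin(sin φ₁ cos δ + cos φ₁ sin δ cos θ)
   = arcsin(0.95569·0.99998 + 0.29437·0.00641·0.80696) = 73.17509°
λ₂ = λ₁ + atan2(sin θ sin δ cos φ₁, cos δ − sin φ₁ sin φ₂) = -18.97401°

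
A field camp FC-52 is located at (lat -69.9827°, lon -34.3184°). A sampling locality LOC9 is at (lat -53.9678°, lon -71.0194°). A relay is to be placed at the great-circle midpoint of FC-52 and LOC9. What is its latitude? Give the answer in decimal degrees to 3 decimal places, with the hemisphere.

Bx = cos φ₂ cos Δλ = 0.471630,  By = cos φ₂ sin Δλ = -0.351555
φₘ = atan2(sin φ₁ + sin φ₂, √((cos φ₁ + Bx)² + By²)) = -63.10885°
λₘ = λ₁ + atan2(By, cos φ₁ + Bx) = -57.67892°

63.109°S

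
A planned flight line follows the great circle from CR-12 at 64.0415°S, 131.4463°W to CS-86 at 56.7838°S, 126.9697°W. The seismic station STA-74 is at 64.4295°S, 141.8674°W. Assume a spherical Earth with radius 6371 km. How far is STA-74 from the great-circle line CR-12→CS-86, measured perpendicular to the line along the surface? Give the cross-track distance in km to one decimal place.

443.7 km

δ₁₃ = central angle CR-12→STA-74 = 0.079259 rad  (haversine)
θ₁₃ = bearing CR-12→STA-74 = 260.423°,  θ₁₂ = bearing CR-12→CS-86 = 18.907°
dₓₜ = R·arcsin(sin δ₁₃ · sin(θ₁₃ − θ₁₂)) = 6371·arcsin(0.07918·sin(241.515°)) = -443.724 km
|dₓₜ| = 443.724 km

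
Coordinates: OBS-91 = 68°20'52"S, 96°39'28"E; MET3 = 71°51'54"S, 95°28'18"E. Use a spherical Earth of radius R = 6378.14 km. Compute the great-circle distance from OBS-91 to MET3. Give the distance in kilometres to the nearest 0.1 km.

OBS-91: φ = -68.34778°, λ = +96.65778°
MET3: φ = -71.86500°, λ = +95.47167°
Δφ = -3.5172°,  Δλ = -1.1861°
a = sin²(Δφ/2) + cos φ₁ cos φ₂ sin²(Δλ/2) = 0.000954
c = 2·arcsin(√a) = 0.061787 rad = 3.5401°
d = R·c = 6378.14 × 0.061787 = 394.1 km

394.1 km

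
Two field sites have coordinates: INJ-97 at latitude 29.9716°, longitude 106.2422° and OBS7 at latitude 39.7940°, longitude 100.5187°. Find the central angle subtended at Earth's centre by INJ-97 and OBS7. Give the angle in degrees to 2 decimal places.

10.88°

Δφ = 9.8224°,  Δλ = -5.7235°
a = sin²(Δφ/2) + cos φ₁ cos φ₂ sin²(Δλ/2) = 0.008988
c = 2·arcsin(√a) = 0.189900 rad = 10.8805°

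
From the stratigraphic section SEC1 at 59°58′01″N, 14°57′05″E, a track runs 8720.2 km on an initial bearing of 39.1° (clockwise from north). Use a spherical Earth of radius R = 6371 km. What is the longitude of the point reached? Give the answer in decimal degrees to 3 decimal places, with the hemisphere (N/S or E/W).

SEC1: φ = +59.96694°, λ = +14.95139°
δ = d/R = 8720.2/6371 = 1.368733 rad
φ₂ = arcsin(sin φ₁ cos δ + cos φ₁ sin δ cos θ)
   = arcsin(0.86574·0.20069 + 0.50050·0.97965·0.77605) = 33.65934°
λ₂ = λ₁ + atan2(sin θ sin δ cos φ₁, cos δ − sin φ₁ sin φ₂) = 147.02442°

147.024°E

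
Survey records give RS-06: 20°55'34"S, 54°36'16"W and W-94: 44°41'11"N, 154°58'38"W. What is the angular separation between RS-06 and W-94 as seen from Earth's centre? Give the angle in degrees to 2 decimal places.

111.76°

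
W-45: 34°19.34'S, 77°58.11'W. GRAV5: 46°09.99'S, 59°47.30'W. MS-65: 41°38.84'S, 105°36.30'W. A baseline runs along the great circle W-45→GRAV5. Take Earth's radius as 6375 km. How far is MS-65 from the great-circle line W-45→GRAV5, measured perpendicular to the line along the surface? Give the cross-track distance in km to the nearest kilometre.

W-45: φ = -34.32233°, λ = -77.96850°
GRAV5: φ = -46.16650°, λ = -59.78833°
MS-65: φ = -41.64733°, λ = -105.60500°
δ₁₃ = central angle W-45→MS-65 = 0.399055 rad  (haversine)
θ₁₃ = bearing W-45→MS-65 = 243.137°,  θ₁₂ = bearing W-45→GRAV5 = 136.125°
dₓₜ = R·arcsin(sin δ₁₃ · sin(θ₁₃ − θ₁₂)) = 6375·arcsin(0.38855·sin(107.012°)) = 2426.800 km
|dₓₜ| = 2426.800 km

2427 km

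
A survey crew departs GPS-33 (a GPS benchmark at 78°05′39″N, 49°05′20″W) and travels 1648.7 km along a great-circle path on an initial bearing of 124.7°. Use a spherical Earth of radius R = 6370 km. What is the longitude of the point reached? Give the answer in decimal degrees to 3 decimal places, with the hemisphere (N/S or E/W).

17.486°W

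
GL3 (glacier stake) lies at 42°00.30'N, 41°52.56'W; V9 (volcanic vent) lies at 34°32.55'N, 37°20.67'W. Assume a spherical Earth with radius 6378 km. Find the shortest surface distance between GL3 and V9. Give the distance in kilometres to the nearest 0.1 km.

GL3: φ = +42.00500°, λ = -41.87600°
V9: φ = +34.54250°, λ = -37.34450°
Δφ = -7.4625°,  Δλ = 4.5315°
a = sin²(Δφ/2) + cos φ₁ cos φ₂ sin²(Δλ/2) = 0.005192
c = 2·arcsin(√a) = 0.144231 rad = 8.2638°
d = R·c = 6378 × 0.144231 = 919.9 km

919.9 km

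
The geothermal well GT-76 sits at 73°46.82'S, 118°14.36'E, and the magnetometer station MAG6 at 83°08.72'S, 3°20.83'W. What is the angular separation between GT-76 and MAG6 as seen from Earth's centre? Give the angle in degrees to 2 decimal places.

GT-76: φ = -73.78033°, λ = +118.23933°
MAG6: φ = -83.14533°, λ = -3.34717°
Δφ = -9.3650°,  Δλ = -121.5865°
a = sin²(Δφ/2) + cos φ₁ cos φ₂ sin²(Δλ/2) = 0.032064
c = 2·arcsin(√a) = 0.360068 rad = 20.6304°

20.63°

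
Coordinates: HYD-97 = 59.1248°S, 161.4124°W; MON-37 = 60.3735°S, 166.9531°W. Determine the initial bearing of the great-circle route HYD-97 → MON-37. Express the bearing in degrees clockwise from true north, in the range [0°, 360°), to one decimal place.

Δλ = -5.5407°
y = sin Δλ · cos φ₂ = -0.047730
x = cos φ₁ sin φ₂ − sin φ₁ cos φ₂ cos Δλ = -0.023775
θ = atan2(y, x) = -116.4780° → 243.5220° (mod 360°)

243.5°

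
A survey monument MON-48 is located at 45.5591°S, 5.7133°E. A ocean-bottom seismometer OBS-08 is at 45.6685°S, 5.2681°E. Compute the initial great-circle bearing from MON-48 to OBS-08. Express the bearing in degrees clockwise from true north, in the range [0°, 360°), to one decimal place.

Δλ = -0.4452°
y = sin Δλ · cos φ₂ = -0.005430
x = cos φ₁ sin φ₂ − sin φ₁ cos φ₂ cos Δλ = -0.001924
θ = atan2(y, x) = -109.5154° → 250.4846° (mod 360°)

250.5°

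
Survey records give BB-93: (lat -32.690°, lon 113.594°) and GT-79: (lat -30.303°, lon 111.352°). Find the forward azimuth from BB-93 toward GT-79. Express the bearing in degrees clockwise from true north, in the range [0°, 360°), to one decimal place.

Δλ = -2.2420°
y = sin Δλ · cos φ₂ = -0.033775
x = cos φ₁ sin φ₂ − sin φ₁ cos φ₂ cos Δλ = 0.041292
θ = atan2(y, x) = -39.2818° → 320.7182° (mod 360°)

320.7°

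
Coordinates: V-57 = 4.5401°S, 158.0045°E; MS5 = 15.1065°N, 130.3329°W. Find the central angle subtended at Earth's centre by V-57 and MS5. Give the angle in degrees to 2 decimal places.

73.61°

Δφ = 19.6466°,  Δλ = 71.6626°
a = sin²(Δφ/2) + cos φ₁ cos φ₂ sin²(Δλ/2) = 0.358921
c = 2·arcsin(√a) = 1.284754 rad = 73.6110°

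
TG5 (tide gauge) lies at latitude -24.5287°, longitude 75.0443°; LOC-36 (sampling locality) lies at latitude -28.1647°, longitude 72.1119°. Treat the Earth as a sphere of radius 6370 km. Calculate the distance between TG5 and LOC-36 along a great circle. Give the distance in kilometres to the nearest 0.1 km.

498.7 km

Δφ = -3.6360°,  Δλ = -2.9324°
a = sin²(Δφ/2) + cos φ₁ cos φ₂ sin²(Δλ/2) = 0.001532
c = 2·arcsin(√a) = 0.078290 rad = 4.4857°
d = R·c = 6370 × 0.078290 = 498.7 km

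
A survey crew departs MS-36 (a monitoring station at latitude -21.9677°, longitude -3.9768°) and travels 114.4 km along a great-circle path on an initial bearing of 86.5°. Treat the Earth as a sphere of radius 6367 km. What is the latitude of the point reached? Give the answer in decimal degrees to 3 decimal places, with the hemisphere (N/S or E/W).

21.901°S

δ = d/R = 114.4/6367 = 0.017968 rad
φ₂ = arcsin(sin φ₁ cos δ + cos φ₁ sin δ cos θ)
   = arcsin(-0.37408·0.99984 + 0.92739·0.01797·0.06105) = -21.90114°
λ₂ = λ₁ + atan2(sin θ sin δ cos φ₁, cos δ − sin φ₁ sin φ₂) = -2.86931°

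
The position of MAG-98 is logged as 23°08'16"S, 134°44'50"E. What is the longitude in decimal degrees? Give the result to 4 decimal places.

134.7472°E

134° + 44′/60 + 50″/3600 = 134 + 0.73333 + 0.01389 = 134.7472°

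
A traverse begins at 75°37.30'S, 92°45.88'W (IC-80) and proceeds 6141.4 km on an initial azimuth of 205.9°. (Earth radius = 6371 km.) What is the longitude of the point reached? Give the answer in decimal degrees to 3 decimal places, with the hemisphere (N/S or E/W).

IC-80: φ = -75.62167°, λ = -92.76467°
δ = d/R = 6141.4/6371 = 0.963962 rad
φ₂ = arcsin(sin φ₁ cos δ + cos φ₁ sin δ cos θ)
   = arcsin(-0.96868·0.57027 + 0.24832·0.82146·-0.89956) = -47.38382°
λ₂ = λ₁ + atan2(sin θ sin δ cos φ₁, cos δ − sin φ₁ sin φ₂) = 119.23675°

119.237°E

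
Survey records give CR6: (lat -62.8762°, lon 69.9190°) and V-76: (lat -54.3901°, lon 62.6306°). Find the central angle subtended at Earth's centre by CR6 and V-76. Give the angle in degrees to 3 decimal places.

Δφ = 8.4861°,  Δλ = -7.2884°
a = sin²(Δφ/2) + cos φ₁ cos φ₂ sin²(Δλ/2) = 0.006547
c = 2·arcsin(√a) = 0.161999 rad = 9.2819°

9.282°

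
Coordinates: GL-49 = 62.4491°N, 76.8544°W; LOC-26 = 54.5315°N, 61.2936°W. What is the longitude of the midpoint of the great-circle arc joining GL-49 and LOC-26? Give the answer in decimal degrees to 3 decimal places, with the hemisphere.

Bx = cos φ₂ cos Δλ = 0.558987,  By = cos φ₂ sin Δλ = 0.155660
φₘ = atan2(sin φ₁ + sin φ₂, √((cos φ₁ + Bx)² + By²)) = 58.72289°
λₘ = λ₁ + atan2(By, cos φ₁ + Bx) = -68.19032°

68.190°W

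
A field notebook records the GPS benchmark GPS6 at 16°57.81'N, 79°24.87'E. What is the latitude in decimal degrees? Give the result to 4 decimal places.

16.9635°N

16° + 57.81′/60 = 16 + 0.96350 = 16.9635°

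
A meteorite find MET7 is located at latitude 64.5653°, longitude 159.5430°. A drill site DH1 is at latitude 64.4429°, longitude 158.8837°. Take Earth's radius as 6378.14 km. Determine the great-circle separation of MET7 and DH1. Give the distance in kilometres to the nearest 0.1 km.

Δφ = -0.1224°,  Δλ = -0.6593°
a = sin²(Δφ/2) + cos φ₁ cos φ₂ sin²(Δλ/2) = 0.000007
c = 2·arcsin(√a) = 0.005394 rad = 0.3091°
d = R·c = 6378.14 × 0.005394 = 34.4 km

34.4 km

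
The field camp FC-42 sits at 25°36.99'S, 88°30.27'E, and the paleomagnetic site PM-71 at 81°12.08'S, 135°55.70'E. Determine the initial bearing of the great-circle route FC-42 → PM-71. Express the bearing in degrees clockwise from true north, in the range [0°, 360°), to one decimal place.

172.4°

FC-42: φ = -25.61650°, λ = +88.50450°
PM-71: φ = -81.20133°, λ = +135.92833°
Δλ = 47.4238°
y = sin Δλ · cos φ₂ = 0.112639
x = cos φ₁ sin φ₂ − sin φ₁ cos φ₂ cos Δλ = -0.846353
θ = atan2(y, x) = 172.4192° → 172.4192° (mod 360°)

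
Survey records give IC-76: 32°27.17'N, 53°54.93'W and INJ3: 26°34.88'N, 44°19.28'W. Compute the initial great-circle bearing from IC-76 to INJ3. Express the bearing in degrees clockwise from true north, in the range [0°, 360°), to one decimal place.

IC-76: φ = +32.45283°, λ = -53.91550°
INJ3: φ = +26.58133°, λ = -44.32133°
Δλ = 9.5942°
y = sin Δλ · cos φ₂ = 0.149052
x = cos φ₁ sin φ₂ − sin φ₁ cos φ₂ cos Δλ = -0.095586
θ = atan2(y, x) = 122.6717° → 122.6717° (mod 360°)

122.7°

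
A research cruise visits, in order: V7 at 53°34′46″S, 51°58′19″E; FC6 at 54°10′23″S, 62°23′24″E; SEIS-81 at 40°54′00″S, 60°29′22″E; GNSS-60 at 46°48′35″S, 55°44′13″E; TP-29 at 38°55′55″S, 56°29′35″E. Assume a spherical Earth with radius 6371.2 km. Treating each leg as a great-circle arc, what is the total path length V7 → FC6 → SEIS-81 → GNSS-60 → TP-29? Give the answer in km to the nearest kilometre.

V7: φ = -53.57944°, λ = +51.97194°
FC6: φ = -54.17306°, λ = +62.39000°
SEIS-81: φ = -40.90000°, λ = +60.48944°
GNSS-60: φ = -46.80972°, λ = +55.73694°
TP-29: φ = -38.93194°, λ = +56.49306°
V7→FC6: c = 0.107594 rad, d = 685.51 km
FC6→SEIS-81: c = 0.232716 rad, d = 1482.68 km
SEIS-81→GNSS-60: c = 0.119178 rad, d = 759.30 km
GNSS-60→TP-29: c = 0.137831 rad, d = 878.15 km
Total = 685.51 + 1482.68 + 759.30 + 878.15 = 3805.64 km

3806 km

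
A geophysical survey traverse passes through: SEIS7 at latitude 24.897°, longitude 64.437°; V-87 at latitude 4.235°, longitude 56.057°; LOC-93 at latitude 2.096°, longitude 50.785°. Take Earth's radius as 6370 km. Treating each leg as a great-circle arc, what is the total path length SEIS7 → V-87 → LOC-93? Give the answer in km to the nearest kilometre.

3097 km

SEIS7→V-87: c = 0.387067 rad, d = 2465.62 km
V-87→LOC-93: c = 0.099164 rad, d = 631.67 km
Total = 2465.62 + 631.67 = 3097.29 km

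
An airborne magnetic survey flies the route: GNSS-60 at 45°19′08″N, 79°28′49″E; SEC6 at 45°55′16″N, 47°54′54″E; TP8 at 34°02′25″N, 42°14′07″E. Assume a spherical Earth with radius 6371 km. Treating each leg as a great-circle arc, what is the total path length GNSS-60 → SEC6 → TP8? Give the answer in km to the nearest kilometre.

3846 km

GNSS-60: φ = +45.31889°, λ = +79.48028°
SEC6: φ = +45.92111°, λ = +47.91500°
TP8: φ = +34.04028°, λ = +42.23528°
GNSS-60→SEC6: c = 0.382935 rad, d = 2439.68 km
SEC6→TP8: c = 0.220684 rad, d = 1405.98 km
Total = 2439.68 + 1405.98 = 3845.66 km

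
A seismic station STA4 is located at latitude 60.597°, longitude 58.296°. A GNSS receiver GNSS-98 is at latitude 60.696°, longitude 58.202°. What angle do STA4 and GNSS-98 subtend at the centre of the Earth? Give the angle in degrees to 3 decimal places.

0.109°

Δφ = 0.0990°,  Δλ = -0.0940°
a = sin²(Δφ/2) + cos φ₁ cos φ₂ sin²(Δλ/2) = 0.000001
c = 2·arcsin(√a) = 0.001906 rad = 0.1092°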